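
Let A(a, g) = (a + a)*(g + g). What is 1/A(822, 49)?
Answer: 1/161112 ≈ 6.2069e-6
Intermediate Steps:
A(a, g) = 4*a*g (A(a, g) = (2*a)*(2*g) = 4*a*g)
1/A(822, 49) = 1/(4*822*49) = 1/161112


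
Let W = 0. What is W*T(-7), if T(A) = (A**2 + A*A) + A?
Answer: 0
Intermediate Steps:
T(A) = A + 2*A**2 (T(A) = (A**2 + A**2) + A = 2*A**2 + A = A + 2*A**2)
W*T(-7) = 0*(-7*(1 + 2*(-7))) = 0*(-7*(1 - 14)) = 0*(-7*(-13)) = 0*91 = 0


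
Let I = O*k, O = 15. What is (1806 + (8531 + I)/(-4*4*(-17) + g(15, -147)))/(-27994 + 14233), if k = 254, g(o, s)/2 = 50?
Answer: -684173/5119092 ≈ -0.13365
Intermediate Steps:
g(o, s) = 100 (g(o, s) = 2*50 = 100)
I = 3810 (I = 15*254 = 3810)
(1806 + (8531 + I)/(-4*4*(-17) + g(15, -147)))/(-27994 + 14233) = (1806 + (8531 + 3810)/(-4*4*(-17) + 100))/(-27994 + 14233) = (1806 + 12341/(-16*(-17) + 100))/(-13761) = (1806 + 12341/(272 + 100))*(-1/13761) = (1806 + 12341/372)*(-1/13761) = (684173/372)*(-1/13761) = -684173/5119092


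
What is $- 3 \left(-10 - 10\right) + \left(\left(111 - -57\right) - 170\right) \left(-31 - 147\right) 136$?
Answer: $48476$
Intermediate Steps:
$- 3 \left(-10 - 10\right) + \left(\left(111 - -57\right) - 170\right) \left(-31 - 147\right) 136 = \left(-3\right) \left(-20\right) + \left(\left(111 + 57\right) - 170\right) \left(-178\right) 136 = 60 + \left(168 - 170\right) \left(-178\right) 136 = 60 + \left(-2\right) \left(-178\right) 136 = 60 + 356 \cdot 136 = 60 + 48416 = 48476$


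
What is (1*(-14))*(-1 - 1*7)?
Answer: 112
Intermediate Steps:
(1*(-14))*(-1 - 1*7) = -14*(-1 - 7) = -14*(-8) = 112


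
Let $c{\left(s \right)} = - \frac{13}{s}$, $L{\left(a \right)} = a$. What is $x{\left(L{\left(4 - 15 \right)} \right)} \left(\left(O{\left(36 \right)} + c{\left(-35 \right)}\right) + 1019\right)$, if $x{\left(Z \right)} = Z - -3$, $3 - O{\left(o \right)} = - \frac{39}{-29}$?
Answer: $- \frac{8290736}{1015} \approx -8168.2$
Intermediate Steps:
$O{\left(o \right)} = \frac{48}{29}$ ($O{\left(o \right)} = 3 - - \frac{39}{-29} = 3 - \left(-39\right) \left(- \frac{1}{29}\right) = 3 - \frac{39}{29} = \frac{48}{29}$)
$x{\left(Z \right)} = 3 + Z$ ($x{\left(Z \right)} = Z + 3 = 3 + Z$)
$x{\left(L{\left(4 - 15 \right)} \right)} \left(\left(O{\left(36 \right)} + c{\left(-35 \right)}\right) + 1019\right) = \left(3 + \left(4 - 15\right)\right) \left(\left(\frac{48}{29} - \frac{13}{-35}\right) + 1019\right) = \left(3 + \left(4 - 15\right)\right) \left(\left(\frac{48}{29} - - \frac{13}{35}\right) + 1019\right) = \left(3 - 11\right) \left(\left(\frac{48}{29} + \frac{13}{35}\right) + 1019\right) = - 8 \left(\frac{2057}{1015} + 1019\right) = \left(-8\right) \frac{1036342}{1015} = - \frac{8290736}{1015}$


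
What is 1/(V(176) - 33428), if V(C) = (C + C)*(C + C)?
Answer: 1/90476 ≈ 1.1053e-5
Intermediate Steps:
V(C) = 4*C² (V(C) = (2*C)*(2*C) = 4*C²)
1/(V(176) - 33428) = 1/(4*176² - 33428) = 1/(4*30976 - 33428) = 1/(123904 - 33428) = 1/90476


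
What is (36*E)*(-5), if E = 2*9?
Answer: -3240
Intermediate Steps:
E = 18
(36*E)*(-5) = (36*18)*(-5) = 648*(-5) = -3240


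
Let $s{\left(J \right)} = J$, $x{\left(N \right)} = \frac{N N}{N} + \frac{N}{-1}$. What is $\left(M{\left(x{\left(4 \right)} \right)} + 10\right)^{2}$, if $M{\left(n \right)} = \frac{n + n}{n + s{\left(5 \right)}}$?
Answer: $100$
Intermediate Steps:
$x{\left(N \right)} = 0$ ($x{\left(N \right)} = \frac{N^{2}}{N} + N \left(-1\right) = N - N = 0$)
$M{\left(n \right)} = \frac{2 n}{5 + n}$ ($M{\left(n \right)} = \frac{n + n}{n + 5} = \frac{2 n}{5 + n}$)
$\left(M{\left(x{\left(4 \right)} \right)} + 10\right)^{2} = \left(2 \cdot 0 \frac{1}{5 + 0} + 10\right)^{2} = \left(2 \cdot 0 \cdot \frac{1}{5} + 10\right)^{2} = \left(0 + 10\right)^{2} = 10^{2} = 100$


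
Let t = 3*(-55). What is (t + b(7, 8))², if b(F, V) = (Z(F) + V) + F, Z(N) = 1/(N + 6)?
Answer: 3798601/169 ≈ 22477.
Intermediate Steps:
Z(N) = 1/(6 + N)
t = -165
b(F, V) = F + V + 1/(6 + F) (b(F, V) = (1/(6 + F) + V) + F = (V + 1/(6 + F)) + F = F + V + 1/(6 + F))
(t + b(7, 8))² = (-165 + (1 + (6 + 7)*(7 + 8))/(6 + 7))² = (-165 + (1 + 13*15)/13)² = (-165 + (1 + 195)/13)² = (-165 + (1/13)*196)² = (-165 + 196/13)² = (-1949/13)² = 3798601/169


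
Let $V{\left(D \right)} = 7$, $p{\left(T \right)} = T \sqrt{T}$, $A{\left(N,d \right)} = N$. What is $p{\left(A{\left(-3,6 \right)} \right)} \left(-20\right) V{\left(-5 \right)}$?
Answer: $420 i \sqrt{3} \approx 727.46 i$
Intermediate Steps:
$p{\left(T \right)} = T^{\frac{3}{2}}$
$p{\left(A{\left(-3,6 \right)} \right)} \left(-20\right) V{\left(-5 \right)} = \left(-3\right)^{\frac{3}{2}} \left(-20\right) 7 = - 3 i \sqrt{3} \left(-20\right) 7 = 60 i \sqrt{3} \cdot 7 = 420 i \sqrt{3}$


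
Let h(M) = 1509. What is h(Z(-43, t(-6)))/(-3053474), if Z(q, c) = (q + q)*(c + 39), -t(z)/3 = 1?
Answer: -1509/3053474 ≈ -0.00049419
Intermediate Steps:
t(z) = -3 (t(z) = -3*1 = -3)
Z(q, c) = 2*q*(39 + c) (Z(q, c) = (2*q)*(39 + c) = 2*q*(39 + c))
h(Z(-43, t(-6)))/(-3053474) = 1509/(-3053474) = 1509*(-1/3053474) = -1509/3053474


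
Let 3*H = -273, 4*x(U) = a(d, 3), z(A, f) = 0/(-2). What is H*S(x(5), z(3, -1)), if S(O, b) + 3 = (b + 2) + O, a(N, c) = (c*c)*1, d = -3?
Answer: -455/4 ≈ -113.75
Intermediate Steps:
z(A, f) = 0 (z(A, f) = 0*(-½) = 0)
a(N, c) = c² (a(N, c) = c²*1 = c²)
x(U) = 9/4 (x(U) = (¼)*3² = (¼)*9 = 9/4)
S(O, b) = -1 + O + b (S(O, b) = -3 + ((b + 2) + O) = -3 + ((2 + b) + O) = -3 + (2 + O + b) = -1 + O + b)
H = -91 (H = (⅓)*(-273) = -91)
H*S(x(5), z(3, -1)) = -91*(-1 + 9/4 + 0) = -91*5/4 = -455/4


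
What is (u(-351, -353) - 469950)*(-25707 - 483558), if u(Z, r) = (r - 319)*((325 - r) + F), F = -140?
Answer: 423446717790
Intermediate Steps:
u(Z, r) = (-319 + r)*(185 - r) (u(Z, r) = (r - 319)*((325 - r) - 140) = (-319 + r)*(185 - r))
(u(-351, -353) - 469950)*(-25707 - 483558) = ((-59015 - 1*(-353)² + 504*(-353)) - 469950)*(-25707 - 483558) = ((-59015 - 1*124609 - 177912) - 469950)*(-509265) = ((-59015 - 124609 - 177912) - 469950)*(-509265) = (-361536 - 469950)*(-509265) = -831486*(-509265) = 423446717790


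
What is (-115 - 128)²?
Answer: 59049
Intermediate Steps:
(-115 - 128)² = (-243)² = 59049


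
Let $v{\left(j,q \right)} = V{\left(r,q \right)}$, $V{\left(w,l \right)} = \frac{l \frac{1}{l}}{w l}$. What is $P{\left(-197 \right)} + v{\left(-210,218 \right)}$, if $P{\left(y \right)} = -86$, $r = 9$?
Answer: $- \frac{168731}{1962} \approx -86.0$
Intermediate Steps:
$V{\left(w,l \right)} = \frac{1}{l w}$ ($V{\left(w,l \right)} = 1 \frac{1}{l w} = \frac{1}{l w}$)
$v{\left(j,q \right)} = \frac{1}{9 q}$ ($v{\left(j,q \right)} = \frac{1}{q 9} = \frac{1}{q} \frac{1}{9} = \frac{1}{9 q}$)
$P{\left(-197 \right)} + v{\left(-210,218 \right)} = -86 + \frac{1}{9 \cdot 218} = -86 + \frac{1}{9} \cdot \frac{1}{218} = -86 + \frac{1}{1962} = - \frac{168731}{1962}$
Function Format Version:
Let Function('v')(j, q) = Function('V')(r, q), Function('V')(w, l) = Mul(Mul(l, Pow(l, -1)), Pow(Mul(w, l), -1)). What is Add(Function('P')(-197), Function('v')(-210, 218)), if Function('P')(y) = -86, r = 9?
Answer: Rational(-168731, 1962) ≈ -86.000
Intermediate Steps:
Function('V')(w, l) = Mul(Pow(l, -1), Pow(w, -1)) (Function('V')(w, l) = Mul(1, Pow(Mul(l, w), -1)) = Mul(1, Mul(Pow(l, -1), Pow(w, -1))) = Mul(Pow(l, -1), Pow(w, -1)))
Function('v')(j, q) = Mul(Rational(1, 9), Pow(q, -1)) (Function('v')(j, q) = Mul(Pow(q, -1), Pow(9, -1)) = Mul(Pow(q, -1), Rational(1, 9)) = Mul(Rational(1, 9), Pow(q, -1)))
Add(Function('P')(-197), Function('v')(-210, 218)) = Add(-86, Mul(Rational(1, 9), Pow(218, -1))) = Add(-86, Mul(Rational(1, 9), Rational(1, 218))) = Add(-86, Rational(1, 1962)) = Rational(-168731, 1962)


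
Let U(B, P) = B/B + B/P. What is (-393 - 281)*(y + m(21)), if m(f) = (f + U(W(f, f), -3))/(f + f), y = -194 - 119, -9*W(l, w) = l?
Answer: 39802733/189 ≈ 2.1060e+5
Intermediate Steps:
W(l, w) = -l/9
U(B, P) = 1 + B/P
y = -313
m(f) = (1 + 28*f/27)/(2*f) (m(f) = (f + (-f/9 - 3)/(-3))/(f + f) = (f - (-3 - f/9)/3)/((2*f)) = (f + (1 + f/27))*(1/(2*f)) = (1 + 28*f/27)*(1/(2*f)) = (1 + 28*f/27)/(2*f))
(-393 - 281)*(y + m(21)) = (-393 - 281)*(-313 + (1/54)*(27 + 28*21)/21) = -674*(-313 + (1/54)*(1/21)*(27 + 588)) = -674*(-313 + (1/54)*(1/21)*615) = -674*(-313 + 205/378) = -674*(-118109/378) = 39802733/189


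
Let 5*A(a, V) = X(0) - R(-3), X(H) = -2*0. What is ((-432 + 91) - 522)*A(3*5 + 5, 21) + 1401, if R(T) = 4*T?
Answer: -3351/5 ≈ -670.20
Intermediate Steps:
X(H) = 0
A(a, V) = 12/5 (A(a, V) = (0 - 4*(-3))/5 = (0 - 1*(-12))/5 = (0 + 12)/5 = (⅕)*12 = 12/5)
((-432 + 91) - 522)*A(3*5 + 5, 21) + 1401 = ((-432 + 91) - 522)*(12/5) + 1401 = (-341 - 522)*(12/5) + 1401 = -863*12/5 + 1401 = -10356/5 + 1401 = -3351/5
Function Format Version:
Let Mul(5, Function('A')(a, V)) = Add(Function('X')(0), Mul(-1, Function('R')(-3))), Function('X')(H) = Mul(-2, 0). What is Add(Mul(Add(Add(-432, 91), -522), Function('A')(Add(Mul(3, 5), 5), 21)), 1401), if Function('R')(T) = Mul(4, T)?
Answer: Rational(-3351, 5) ≈ -670.20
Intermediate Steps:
Function('X')(H) = 0
Function('A')(a, V) = Rational(12, 5) (Function('A')(a, V) = Mul(Rational(1, 5), Add(0, Mul(-1, Mul(4, -3)))) = Mul(Rational(1, 5), Add(0, Mul(-1, -12))) = Mul(Rational(1, 5), Add(0, 12)) = Mul(Rational(1, 5), 12) = Rational(12, 5))
Add(Mul(Add(Add(-432, 91), -522), Function('A')(Add(Mul(3, 5), 5), 21)), 1401) = Add(Mul(Add(Add(-432, 91), -522), Rational(12, 5)), 1401) = Add(Mul(Add(-341, -522), Rational(12, 5)), 1401) = Add(Mul(-863, Rational(12, 5)), 1401) = Add(Rational(-10356, 5), 1401) = Rational(-3351, 5)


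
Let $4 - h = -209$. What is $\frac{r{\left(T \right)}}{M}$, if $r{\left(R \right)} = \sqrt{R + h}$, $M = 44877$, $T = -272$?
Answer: $\frac{i \sqrt{59}}{44877} \approx 0.00017116 i$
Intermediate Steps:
$h = 213$ ($h = 4 - -209 = 4 + 209 = 213$)
$r{\left(R \right)} = \sqrt{213 + R}$ ($r{\left(R \right)} = \sqrt{R + 213} = \sqrt{213 + R}$)
$\frac{r{\left(T \right)}}{M} = \frac{\sqrt{213 - 272}}{44877} = \sqrt{-59} \cdot \frac{1}{44877} = i \sqrt{59} \cdot \frac{1}{44877} = \frac{i \sqrt{59}}{44877}$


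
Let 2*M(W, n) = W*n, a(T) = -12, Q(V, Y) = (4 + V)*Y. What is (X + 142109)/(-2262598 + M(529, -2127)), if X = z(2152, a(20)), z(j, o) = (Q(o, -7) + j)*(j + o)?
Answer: -9734458/5650379 ≈ -1.7228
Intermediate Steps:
Q(V, Y) = Y*(4 + V)
z(j, o) = (j + o)*(-28 + j - 7*o) (z(j, o) = (-7*(4 + o) + j)*(j + o) = ((-28 - 7*o) + j)*(j + o) = (-28 + j - 7*o)*(j + o) = (j + o)*(-28 + j - 7*o))
X = 4725120 (X = 2152² - 28*2152 - 28*(-12) - 7*(-12)² - 6*2152*(-12) = 4631104 - 60256 + 336 - 7*144 + 154944 = 4631104 - 60256 + 336 - 1008 + 154944 = 4725120)
M(W, n) = W*n/2 (M(W, n) = (W*n)/2 = W*n/2)
(X + 142109)/(-2262598 + M(529, -2127)) = (4725120 + 142109)/(-2262598 + (½)*529*(-2127)) = 4867229/(-2262598 - 1125183/2) = 4867229/(-5650379/2) = 4867229*(-2/5650379) = -9734458/5650379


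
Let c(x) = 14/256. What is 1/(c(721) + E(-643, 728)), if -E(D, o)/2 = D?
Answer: 128/164615 ≈ 0.00077757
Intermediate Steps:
E(D, o) = -2*D
c(x) = 7/128 (c(x) = 14*(1/256) = 7/128)
1/(c(721) + E(-643, 728)) = 1/(7/128 - 2*(-643)) = 1/(7/128 + 1286) = 1/(164615/128) = 128/164615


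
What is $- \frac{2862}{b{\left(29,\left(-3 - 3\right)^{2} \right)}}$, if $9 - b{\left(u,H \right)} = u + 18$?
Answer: $\frac{1431}{19} \approx 75.316$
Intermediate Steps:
$b{\left(u,H \right)} = -9 - u$ ($b{\left(u,H \right)} = 9 - \left(u + 18\right) = 9 - \left(18 + u\right) = -9 - u$)
$- \frac{2862}{b{\left(29,\left(-3 - 3\right)^{2} \right)}} = - \frac{2862}{-9 - 29} = - \frac{2862}{-38} = \left(-2862\right) \left(- \frac{1}{38}\right) = \frac{1431}{19}$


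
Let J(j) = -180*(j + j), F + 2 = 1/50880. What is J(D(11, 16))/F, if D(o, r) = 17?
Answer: 311385600/101759 ≈ 3060.0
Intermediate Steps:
F = -101759/50880 (F = -2 + 1/50880 = -101759/50880 ≈ -2.0000)
J(j) = -360*j
J(D(11, 16))/F = (-360*17)/(-101759/50880) = -6120*(-50880/101759) = 311385600/101759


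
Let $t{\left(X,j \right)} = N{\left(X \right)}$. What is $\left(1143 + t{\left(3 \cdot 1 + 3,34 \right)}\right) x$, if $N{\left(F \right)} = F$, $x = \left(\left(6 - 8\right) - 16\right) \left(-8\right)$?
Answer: $165456$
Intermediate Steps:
$x = 144$ ($x = \left(\left(6 - 8\right) - 16\right) \left(-8\right) = \left(-2 - 16\right) \left(-8\right) = \left(-18\right) \left(-8\right) = 144$)
$t{\left(X,j \right)} = X$
$\left(1143 + t{\left(3 \cdot 1 + 3,34 \right)}\right) x = \left(1143 + \left(3 \cdot 1 + 3\right)\right) 144 = \left(1143 + \left(3 + 3\right)\right) 144 = \left(1143 + 6\right) 144 = 1149 \cdot 144 = 165456$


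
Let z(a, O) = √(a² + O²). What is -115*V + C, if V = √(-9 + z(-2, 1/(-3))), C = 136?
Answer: 136 - 115*√(-81 + 3*√37)/3 ≈ 136.0 - 303.66*I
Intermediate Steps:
z(a, O) = √(O² + a²)
V = √(-9 + √37/3) (V = √(-9 + √((1/(-3))² + (-2)²)) = √(-9 + √((-⅓)² + 4)) = √(-9 + √(⅑ + 4)) = √(-9 + √(37/9)) = √(-9 + √37/3) ≈ 2.6405*I)
-115*V + C = -115*√(-81 + 3*√37)/3 + 136 = 136 - 115*√(-81 + 3*√37)/3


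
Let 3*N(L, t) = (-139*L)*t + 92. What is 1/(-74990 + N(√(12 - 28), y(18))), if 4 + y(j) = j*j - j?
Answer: -337317/39382277314 + 125934*I/19691138657 ≈ -8.5652e-6 + 6.3955e-6*I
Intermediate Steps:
y(j) = -4 + j² - j (y(j) = -4 + (j*j - j) = -4 + (j² - j) = -4 + j² - j)
N(L, t) = 92/3 - 139*L*t/3 (N(L, t) = ((-139*L)*t + 92)/3 = (-139*L*t + 92)/3 = (92 - 139*L*t)/3 = 92/3 - 139*L*t/3)
1/(-74990 + N(√(12 - 28), y(18))) = 1/(-74990 + (92/3 - 139*√(12 - 28)*(-4 + 18² - 1*18)/3)) = 1/(-74990 + (92/3 - 139*√(-16)*(-4 + 324 - 18)/3)) = 1/(-74990 + (92/3 - 139/3*4*I*302)) = 1/(-74990 + (92/3 - 167912*I/3)) = 1/(-224878/3 - 167912*I/3) = 9*(-224878/3 + 167912*I/3)/78764554628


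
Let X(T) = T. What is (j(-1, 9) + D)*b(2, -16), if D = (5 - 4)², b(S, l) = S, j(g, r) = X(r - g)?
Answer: 22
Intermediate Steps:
j(g, r) = r - g
D = 1 (D = 1² = 1)
(j(-1, 9) + D)*b(2, -16) = ((9 - 1*(-1)) + 1)*2 = ((9 + 1) + 1)*2 = (10 + 1)*2 = 11*2 = 22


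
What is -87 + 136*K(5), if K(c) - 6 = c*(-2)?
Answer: -631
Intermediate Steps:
K(c) = 6 - 2*c (K(c) = 6 + c*(-2) = 6 - 2*c)
-87 + 136*K(5) = -87 + 136*(6 - 2*5) = -87 + 136*(6 - 10) = -87 + 136*(-4) = -87 - 544 = -631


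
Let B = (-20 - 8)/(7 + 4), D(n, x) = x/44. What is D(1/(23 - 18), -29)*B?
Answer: 203/121 ≈ 1.6777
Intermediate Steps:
D(n, x) = x/44 (D(n, x) = x*(1/44) = x/44)
B = -28/11 ≈ -2.5455
D(1/(23 - 18), -29)*B = ((1/44)*(-29))*(-28/11) = -29/44*(-28/11) = 203/121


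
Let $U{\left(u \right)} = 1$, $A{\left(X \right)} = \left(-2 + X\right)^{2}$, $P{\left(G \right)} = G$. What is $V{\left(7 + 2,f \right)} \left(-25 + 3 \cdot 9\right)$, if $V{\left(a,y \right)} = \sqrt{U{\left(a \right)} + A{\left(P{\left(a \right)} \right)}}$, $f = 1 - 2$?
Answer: $10 \sqrt{2} \approx 14.142$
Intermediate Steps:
$f = -1$ ($f = 1 - 2 = -1$)
$V{\left(a,y \right)} = \sqrt{1 + \left(-2 + a\right)^{2}}$
$V{\left(7 + 2,f \right)} \left(-25 + 3 \cdot 9\right) = \sqrt{1 + \left(-2 + \left(7 + 2\right)\right)^{2}} \left(-25 + 3 \cdot 9\right) = \sqrt{1 + \left(-2 + 9\right)^{2}} \left(-25 + 27\right) = \sqrt{1 + 7^{2}} \cdot 2 = \sqrt{1 + 49} \cdot 2 = \sqrt{50} \cdot 2 = 5 \sqrt{2} \cdot 2 = 10 \sqrt{2}$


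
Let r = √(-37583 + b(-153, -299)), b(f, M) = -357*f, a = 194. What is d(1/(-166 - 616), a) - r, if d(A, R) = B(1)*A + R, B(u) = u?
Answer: 151707/782 - √17038 ≈ 63.469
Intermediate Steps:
d(A, R) = A + R (d(A, R) = 1*A + R = A + R)
r = √17038 (r = √(-37583 - 357*(-153)) = √(-37583 + 54621) = √17038 ≈ 130.53)
d(1/(-166 - 616), a) - r = (1/(-166 - 616) + 194) - √17038 = (1/(-782) + 194) - √17038 = (-1/782 + 194) - √17038 = 151707/782 - √17038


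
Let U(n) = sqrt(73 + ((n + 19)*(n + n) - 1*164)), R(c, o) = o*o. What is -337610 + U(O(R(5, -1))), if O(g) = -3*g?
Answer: -337610 + I*sqrt(187) ≈ -3.3761e+5 + 13.675*I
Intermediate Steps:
R(c, o) = o**2
U(n) = sqrt(-91 + 2*n*(19 + n)) (U(n) = sqrt(73 + ((19 + n)*(2*n) - 164)) = sqrt(73 + (2*n*(19 + n) - 164)) = sqrt(73 + (-164 + 2*n*(19 + n))) = sqrt(-91 + 2*n*(19 + n)))
-337610 + U(O(R(5, -1))) = -337610 + sqrt(-91 + 2*(-3*(-1)**2)**2 + 38*(-3*(-1)**2)) = -337610 + sqrt(-91 + 2*(-3*1)**2 + 38*(-3*1)) = -337610 + sqrt(-91 + 2*(-3)**2 + 38*(-3)) = -337610 + sqrt(-91 + 2*9 - 114) = -337610 + sqrt(-91 + 18 - 114) = -337610 + sqrt(-187) = -337610 + I*sqrt(187)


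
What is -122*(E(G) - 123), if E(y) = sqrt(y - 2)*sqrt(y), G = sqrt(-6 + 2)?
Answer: 15006 + 122*sqrt(-2 + 2*I)*(-1 - I) ≈ 15117.0 - 268.08*I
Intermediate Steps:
G = 2*I (G = sqrt(-4) = 2*I ≈ 2.0*I)
E(y) = sqrt(y)*sqrt(-2 + y) (E(y) = sqrt(-2 + y)*sqrt(y) = sqrt(y)*sqrt(-2 + y))
-122*(E(G) - 123) = -122*(sqrt(2*I)*sqrt(-2 + 2*I) - 123) = -122*((1 + I)*sqrt(-2 + 2*I) - 123) = -122*(sqrt(-2 + 2*I)*(1 + I) - 123) = -122*(-123 + sqrt(-2 + 2*I)*(1 + I)) = 15006 - 122*sqrt(-2 + 2*I)*(1 + I)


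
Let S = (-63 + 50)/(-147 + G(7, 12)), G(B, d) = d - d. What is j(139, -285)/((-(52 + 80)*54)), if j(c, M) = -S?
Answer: 13/1047816 ≈ 1.2407e-5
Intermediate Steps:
G(B, d) = 0
S = 13/147 (S = (-63 + 50)/(-147 + 0) = -13/(-147) = -13*(-1/147) = 13/147 ≈ 0.088435)
j(c, M) = -13/147 (j(c, M) = -1*13/147 = -13/147)
j(139, -285)/((-(52 + 80)*54)) = -13*(-1/(54*(52 + 80)))/147 = -13/(147*((-132*54))) = -13/(147*((-1*7128))) = -13/147/(-7128) = -13/147*(-1/7128) = 13/1047816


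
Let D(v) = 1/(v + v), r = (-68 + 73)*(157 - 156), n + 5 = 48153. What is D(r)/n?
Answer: 1/481480 ≈ 2.0769e-6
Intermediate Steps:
n = 48148 (n = -5 + 48153 = 48148)
r = 5 (r = 5*1 = 5)
D(v) = 1/(2*v)
D(r)/n = ((1/2)/5)/48148 = ((1/2)*(1/5))*(1/48148) = (1/10)*(1/48148) = 1/481480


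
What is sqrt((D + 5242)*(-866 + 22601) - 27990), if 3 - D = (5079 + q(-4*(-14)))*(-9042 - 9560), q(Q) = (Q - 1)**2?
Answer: 3*sqrt(364075381885) ≈ 1.8102e+6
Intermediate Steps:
q(Q) = (-1 + Q)**2
D = 150750611 (D = 3 - (5079 + (-1 - 4*(-14))**2)*(-9042 - 9560) = 3 - (5079 + (-1 + 56)**2)*(-18602) = 3 - (5079 + 55**2)*(-18602) = 3 - (5079 + 3025)*(-18602) = 3 - 8104*(-18602) = 3 - 1*(-150750608) = 3 + 150750608 = 150750611)
sqrt((D + 5242)*(-866 + 22601) - 27990) = sqrt((150750611 + 5242)*(-866 + 22601) - 27990) = sqrt(150755853*21735 - 27990) = sqrt(3276678464955 - 27990) = sqrt(3276678436965) = 3*sqrt(364075381885)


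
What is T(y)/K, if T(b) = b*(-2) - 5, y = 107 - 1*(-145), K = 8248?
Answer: -509/8248 ≈ -0.061712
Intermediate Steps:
y = 252 (y = 107 + 145 = 252)
T(b) = -5 - 2*b (T(b) = -2*b - 5 = -5 - 2*b)
T(y)/K = (-5 - 2*252)/8248 = (-5 - 504)*(1/8248) = -509*1/8248 = -509/8248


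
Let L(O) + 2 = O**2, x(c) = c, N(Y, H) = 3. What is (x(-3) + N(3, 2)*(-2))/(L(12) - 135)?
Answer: -9/7 ≈ -1.2857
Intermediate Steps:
L(O) = -2 + O**2
(x(-3) + N(3, 2)*(-2))/(L(12) - 135) = (-3 + 3*(-2))/((-2 + 12**2) - 135) = (-3 - 6)/((-2 + 144) - 135) = -9/(142 - 135) = -9/7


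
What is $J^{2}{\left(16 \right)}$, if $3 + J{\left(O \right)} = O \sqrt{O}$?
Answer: $3721$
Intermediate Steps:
$J{\left(O \right)} = -3 + O^{\frac{3}{2}}$ ($J{\left(O \right)} = -3 + O \sqrt{O} = -3 + O^{\frac{3}{2}}$)
$J^{2}{\left(16 \right)} = \left(-3 + 16^{\frac{3}{2}}\right)^{2} = \left(-3 + 64\right)^{2} = 61^{2} = 3721$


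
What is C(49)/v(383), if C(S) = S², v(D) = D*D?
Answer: 2401/146689 ≈ 0.016368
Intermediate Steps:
v(D) = D²
C(49)/v(383) = 49²/(383²) = 2401/146689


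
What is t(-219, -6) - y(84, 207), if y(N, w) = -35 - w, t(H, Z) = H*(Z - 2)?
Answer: 1994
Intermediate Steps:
t(H, Z) = H*(-2 + Z)
t(-219, -6) - y(84, 207) = -219*(-2 - 6) - (-35 - 1*207) = -219*(-8) - (-35 - 207) = 1752 - 1*(-242) = 1752 + 242 = 1994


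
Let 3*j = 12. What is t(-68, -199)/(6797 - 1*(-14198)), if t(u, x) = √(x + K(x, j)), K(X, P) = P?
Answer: I*√195/20995 ≈ 0.00066512*I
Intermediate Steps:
j = 4 (j = (⅓)*12 = 4)
t(u, x) = √(4 + x) (t(u, x) = √(x + 4) = √(4 + x))
t(-68, -199)/(6797 - 1*(-14198)) = √(4 - 199)/(6797 - 1*(-14198)) = √(-195)/(6797 + 14198) = (I*√195)/20995 = (I*√195)*(1/20995) = I*√195/20995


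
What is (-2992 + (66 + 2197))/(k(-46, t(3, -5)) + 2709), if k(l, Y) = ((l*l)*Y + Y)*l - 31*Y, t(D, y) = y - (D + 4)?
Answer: -9/14465 ≈ -0.00062219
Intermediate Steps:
t(D, y) = -4 + y - D (t(D, y) = y - (4 + D) = y + (-4 - D) = -4 + y - D)
k(l, Y) = -31*Y + l*(Y + Y*l²) (k(l, Y) = (l²*Y + Y)*l - 31*Y = (Y*l² + Y)*l - 31*Y = (Y + Y*l²)*l - 31*Y = l*(Y + Y*l²) - 31*Y = -31*Y + l*(Y + Y*l²))
(-2992 + (66 + 2197))/(k(-46, t(3, -5)) + 2709) = (-2992 + (66 + 2197))/((-4 - 5 - 1*3)*(-31 - 46 + (-46)³) + 2709) = (-2992 + 2263)/((-4 - 5 - 3)*(-31 - 46 - 97336) + 2709) = -729/(-12*(-97413) + 2709) = -729/(1168956 + 2709) = -729/1171665 = -729*1/1171665 = -9/14465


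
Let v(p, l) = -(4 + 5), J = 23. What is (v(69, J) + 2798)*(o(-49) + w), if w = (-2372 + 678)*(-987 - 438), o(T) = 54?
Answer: 6732657156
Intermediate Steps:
v(p, l) = -9 (v(p, l) = -1*9 = -9)
w = 2413950 (w = -1694*(-1425) = 2413950)
(v(69, J) + 2798)*(o(-49) + w) = (-9 + 2798)*(54 + 2413950) = 2789*2414004 = 6732657156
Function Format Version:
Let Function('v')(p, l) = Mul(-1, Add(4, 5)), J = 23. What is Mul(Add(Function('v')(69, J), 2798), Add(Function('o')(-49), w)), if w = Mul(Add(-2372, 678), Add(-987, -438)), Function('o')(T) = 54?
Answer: 6732657156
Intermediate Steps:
Function('v')(p, l) = -9 (Function('v')(p, l) = Mul(-1, 9) = -9)
w = 2413950 (w = Mul(-1694, -1425) = 2413950)
Mul(Add(Function('v')(69, J), 2798), Add(Function('o')(-49), w)) = Mul(Add(-9, 2798), Add(54, 2413950)) = Mul(2789, 2414004) = 6732657156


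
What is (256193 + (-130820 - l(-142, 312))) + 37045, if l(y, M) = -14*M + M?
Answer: 166474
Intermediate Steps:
l(y, M) = -13*M
(256193 + (-130820 - l(-142, 312))) + 37045 = (256193 + (-130820 - (-13)*312)) + 37045 = (256193 + (-130820 - 1*(-4056))) + 37045 = (256193 + (-130820 + 4056)) + 37045 = (256193 - 126764) + 37045 = 129429 + 37045 = 166474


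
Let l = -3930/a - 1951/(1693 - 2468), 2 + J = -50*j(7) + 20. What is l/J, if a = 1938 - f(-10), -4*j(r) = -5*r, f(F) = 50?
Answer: -318869/306906200 ≈ -0.0010390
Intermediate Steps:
j(r) = 5*r/4 (j(r) = -(-5)*r/4 = 5*r/4)
J = -839/2 (J = -2 + (-125*7/2 + 20) = -2 + (-50*35/4 + 20) = -2 + (-875/2 + 20) = -2 - 835/2 = -839/2 ≈ -419.50)
a = 1888 (a = 1938 - 1*50 = 1938 - 50 = 1888)
l = 318869/731600 (l = -3930/1888 - 1951/(1693 - 2468) = -3930*1/1888 - 1951/(-775) = -1965/944 - 1951*(-1/775) = -1965/944 + 1951/775 = 318869/731600 ≈ 0.43585)
l/J = 318869/(731600*(-839/2)) = (318869/731600)*(-2/839) = -318869/306906200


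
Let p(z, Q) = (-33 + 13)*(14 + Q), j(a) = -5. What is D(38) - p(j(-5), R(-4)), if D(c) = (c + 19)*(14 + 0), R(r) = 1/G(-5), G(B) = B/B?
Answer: 1098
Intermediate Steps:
G(B) = 1
R(r) = 1 (R(r) = 1/1 = 1)
p(z, Q) = -280 - 20*Q (p(z, Q) = -20*(14 + Q) = -280 - 20*Q)
D(c) = 266 + 14*c (D(c) = (19 + c)*14 = 266 + 14*c)
D(38) - p(j(-5), R(-4)) = (266 + 14*38) - (-280 - 20*1) = (266 + 532) - (-280 - 20) = 798 - 1*(-300) = 798 + 300 = 1098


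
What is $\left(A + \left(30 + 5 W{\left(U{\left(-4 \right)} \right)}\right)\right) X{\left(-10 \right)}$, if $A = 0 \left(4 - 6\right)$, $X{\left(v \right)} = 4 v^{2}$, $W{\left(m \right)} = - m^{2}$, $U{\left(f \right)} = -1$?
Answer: $10000$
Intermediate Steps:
$A = 0$ ($A = 0 \left(-2\right) = 0$)
$\left(A + \left(30 + 5 W{\left(U{\left(-4 \right)} \right)}\right)\right) X{\left(-10 \right)} = \left(0 + \left(30 + 5 \left(- \left(-1\right)^{2}\right)\right)\right) 4 \left(-10\right)^{2} = \left(0 + \left(30 + 5 \left(\left(-1\right) 1\right)\right)\right) 4 \cdot 100 = \left(0 + \left(30 + 5 \left(-1\right)\right)\right) 400 = \left(0 + \left(30 - 5\right)\right) 400 = \left(0 + 25\right) 400 = 25 \cdot 400 = 10000$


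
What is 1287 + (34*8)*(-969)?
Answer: -262281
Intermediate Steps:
1287 + (34*8)*(-969) = 1287 + 272*(-969) = 1287 - 263568 = -262281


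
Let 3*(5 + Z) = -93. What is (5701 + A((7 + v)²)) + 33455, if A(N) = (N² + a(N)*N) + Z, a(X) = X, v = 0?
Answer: 43922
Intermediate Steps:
Z = -36 (Z = -5 + (⅓)*(-93) = -5 - 31 = -36)
A(N) = -36 + 2*N² (A(N) = (N² + N*N) - 36 = (N² + N²) - 36 = 2*N² - 36 = -36 + 2*N²)
(5701 + A((7 + v)²)) + 33455 = (5701 + (-36 + 2*((7 + 0)²)²)) + 33455 = (5701 + (-36 + 2*(7²)²)) + 33455 = (5701 + (-36 + 2*49²)) + 33455 = (5701 + (-36 + 2*2401)) + 33455 = (5701 + (-36 + 4802)) + 33455 = (5701 + 4766) + 33455 = 10467 + 33455 = 43922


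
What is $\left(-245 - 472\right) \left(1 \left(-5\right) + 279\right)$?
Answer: $-196458$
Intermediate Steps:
$\left(-245 - 472\right) \left(1 \left(-5\right) + 279\right) = - 717 \left(-5 + 279\right) = \left(-717\right) 274 = -196458$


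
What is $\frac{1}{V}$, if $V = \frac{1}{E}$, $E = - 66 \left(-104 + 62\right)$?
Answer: $2772$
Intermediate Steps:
$E = 2772$ ($E = \left(-66\right) \left(-42\right) = 2772$)
$V = \frac{1}{2772} \approx 0.00036075$
$\frac{1}{V} = \frac{1}{\frac{1}{2772}} = 2772$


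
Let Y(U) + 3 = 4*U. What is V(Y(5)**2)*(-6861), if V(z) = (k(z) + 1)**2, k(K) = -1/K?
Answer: -569078784/83521 ≈ -6813.6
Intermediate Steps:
Y(U) = -3 + 4*U
V(z) = (1 - 1/z)**2 (V(z) = (-1/z + 1)**2 = (1 - 1/z)**2)
V(Y(5)**2)*(-6861) = ((-1 + (-3 + 4*5)**2)**2/((-3 + 4*5)**2)**2)*(-6861) = ((-1 + (-3 + 20)**2)**2/((-3 + 20)**2)**2)*(-6861) = ((-1 + 17**2)**2/(17**2)**2)*(-6861) = ((-1 + 289)**2/289**2)*(-6861) = ((1/83521)*288**2)*(-6861) = ((1/83521)*82944)*(-6861) = (82944/83521)*(-6861) = -569078784/83521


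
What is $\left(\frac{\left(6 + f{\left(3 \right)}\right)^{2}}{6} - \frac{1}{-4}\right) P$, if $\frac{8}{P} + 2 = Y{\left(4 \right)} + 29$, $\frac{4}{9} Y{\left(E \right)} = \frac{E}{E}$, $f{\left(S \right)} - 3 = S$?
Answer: $\frac{776}{117} \approx 6.6325$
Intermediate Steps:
$f{\left(S \right)} = 3 + S$
$Y{\left(E \right)} = \frac{9}{4}$ ($Y{\left(E \right)} = \frac{9 \frac{E}{E}}{4} = \frac{9}{4} \cdot 1 = \frac{9}{4}$)
$P = \frac{32}{117}$ ($P = \frac{8}{-2 + \left(\frac{9}{4} + 29\right)} = \frac{8}{-2 + \frac{125}{4}} = \frac{8}{\frac{117}{4}} = 8 \cdot \frac{4}{117} = \frac{32}{117} \approx 0.2735$)
$\left(\frac{\left(6 + f{\left(3 \right)}\right)^{2}}{6} - \frac{1}{-4}\right) P = \left(\frac{\left(6 + \left(3 + 3\right)\right)^{2}}{6} - \frac{1}{-4}\right) \frac{32}{117} = \left(\left(6 + 6\right)^{2} \cdot \frac{1}{6} - - \frac{1}{4}\right) \frac{32}{117} = \left(12^{2} \cdot \frac{1}{6} + \frac{1}{4}\right) \frac{32}{117} = \left(144 \cdot \frac{1}{6} + \frac{1}{4}\right) \frac{32}{117} = \left(24 + \frac{1}{4}\right) \frac{32}{117} = \frac{97}{4} \cdot \frac{32}{117} = \frac{776}{117}$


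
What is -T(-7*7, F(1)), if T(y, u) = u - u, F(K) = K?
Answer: 0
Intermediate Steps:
T(y, u) = 0
-T(-7*7, F(1)) = -1*0 = 0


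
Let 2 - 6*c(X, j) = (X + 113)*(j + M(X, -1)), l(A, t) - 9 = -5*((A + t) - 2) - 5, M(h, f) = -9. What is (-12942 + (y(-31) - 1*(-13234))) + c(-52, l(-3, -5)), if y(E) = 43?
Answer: -733/6 ≈ -122.17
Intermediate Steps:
l(A, t) = 14 - 5*A - 5*t (l(A, t) = 9 + (-5*((A + t) - 2) - 5) = 9 + (-5*(-2 + A + t) - 5) = 9 + ((10 - 5*A - 5*t) - 5) = 9 + (5 - 5*A - 5*t) = 14 - 5*A - 5*t)
c(X, j) = ⅓ - (-9 + j)*(113 + X)/6 (c(X, j) = ⅓ - (X + 113)*(j - 9)/6 = ⅓ - (113 + X)*(-9 + j)/6 = ⅓ - (-9 + j)*(113 + X)/6)
(-12942 + (y(-31) - 1*(-13234))) + c(-52, l(-3, -5)) = (-12942 + (43 - 1*(-13234))) + (1019/6 - 113*(14 - 5*(-3) - 5*(-5))/6 + (3/2)*(-52) - ⅙*(-52)*(14 - 5*(-3) - 5*(-5))) = (-12942 + (43 + 13234)) + (1019/6 - 113*(14 + 15 + 25)/6 - 78 - ⅙*(-52)*(14 + 15 + 25)) = (-12942 + 13277) + (1019/6 - 113/6*54 - 78 - ⅙*(-52)*54) = 335 + (1019/6 - 1017 - 78 + 468) = 335 - 2743/6 = -733/6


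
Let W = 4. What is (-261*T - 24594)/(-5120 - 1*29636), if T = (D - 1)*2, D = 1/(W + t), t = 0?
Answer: 48405/69512 ≈ 0.69635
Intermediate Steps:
D = ¼ (D = 1/(4 + 0) = 1/4 = ¼ ≈ 0.25000)
T = -3/2 (T = (¼ - 1)*2 = -¾*2 = -3/2 ≈ -1.5000)
(-261*T - 24594)/(-5120 - 1*29636) = (-261*(-3/2) - 24594)/(-5120 - 1*29636) = (783/2 - 24594)/(-5120 - 29636) = -48405/2/(-34756) = -48405/2*(-1/34756) = 48405/69512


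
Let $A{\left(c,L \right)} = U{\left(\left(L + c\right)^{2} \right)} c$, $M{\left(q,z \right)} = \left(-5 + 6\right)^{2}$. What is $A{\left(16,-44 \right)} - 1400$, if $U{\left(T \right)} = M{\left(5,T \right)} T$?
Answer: $11144$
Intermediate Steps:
$M{\left(q,z \right)} = 1$ ($M{\left(q,z \right)} = 1^{2} = 1$)
$U{\left(T \right)} = T$ ($U{\left(T \right)} = 1 T = T$)
$A{\left(c,L \right)} = c \left(L + c\right)^{2}$ ($A{\left(c,L \right)} = \left(L + c\right)^{2} c = c \left(L + c\right)^{2}$)
$A{\left(16,-44 \right)} - 1400 = 16 \left(-44 + 16\right)^{2} - 1400 = 16 \left(-28\right)^{2} - 1400 = 16 \cdot 784 - 1400 = 12544 - 1400 = 11144$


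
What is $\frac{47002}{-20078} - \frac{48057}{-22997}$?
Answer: $- \frac{58008274}{230866883} \approx -0.25126$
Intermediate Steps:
$\frac{47002}{-20078} - \frac{48057}{-22997} = 47002 \left(- \frac{1}{20078}\right) - - \frac{48057}{22997} = - \frac{23501}{10039} + \frac{48057}{22997} = - \frac{58008274}{230866883}$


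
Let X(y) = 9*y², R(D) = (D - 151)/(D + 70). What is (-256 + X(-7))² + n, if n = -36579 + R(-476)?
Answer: -955097/406 ≈ -2352.5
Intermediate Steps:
R(D) = (-151 + D)/(70 + D)
n = -14850447/406 (n = -36579 + (-151 - 476)/(70 - 476) = -36579 - 627/(-406) = -36579 - 1/406*(-627) = -36579 + 627/406 = -14850447/406 ≈ -36577.)
(-256 + X(-7))² + n = (-256 + 9*(-7)²)² - 14850447/406 = (-256 + 9*49)² - 14850447/406 = (-256 + 441)² - 14850447/406 = 185² - 14850447/406 = 34225 - 14850447/406 = -955097/406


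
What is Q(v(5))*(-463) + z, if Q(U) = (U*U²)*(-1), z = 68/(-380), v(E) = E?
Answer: 5498108/95 ≈ 57875.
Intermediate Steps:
z = -17/95 (z = 68*(-1/380) = -17/95 ≈ -0.17895)
Q(U) = -U³ (Q(U) = U³*(-1) = -U³)
Q(v(5))*(-463) + z = -1*5³*(-463) - 17/95 = -1*125*(-463) - 17/95 = -125*(-463) - 17/95 = 57875 - 17/95 = 5498108/95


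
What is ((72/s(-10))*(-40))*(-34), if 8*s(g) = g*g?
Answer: 39168/5 ≈ 7833.6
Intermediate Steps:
s(g) = g**2/8 (s(g) = (g*g)/8 = g**2/8)
((72/s(-10))*(-40))*(-34) = ((72/(((1/8)*(-10)**2)))*(-40))*(-34) = ((72/(((1/8)*100)))*(-40))*(-34) = ((72/(25/2))*(-40))*(-34) = ((72*(2/25))*(-40))*(-34) = ((144/25)*(-40))*(-34) = -1152/5*(-34) = 39168/5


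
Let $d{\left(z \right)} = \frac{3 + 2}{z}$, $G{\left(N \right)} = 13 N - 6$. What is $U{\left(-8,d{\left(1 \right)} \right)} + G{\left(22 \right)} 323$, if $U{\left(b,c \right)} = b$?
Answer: $90432$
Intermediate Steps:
$G{\left(N \right)} = -6 + 13 N$
$d{\left(z \right)} = \frac{5}{z}$
$U{\left(-8,d{\left(1 \right)} \right)} + G{\left(22 \right)} 323 = -8 + \left(-6 + 13 \cdot 22\right) 323 = -8 + \left(-6 + 286\right) 323 = -8 + 280 \cdot 323 = -8 + 90440 = 90432$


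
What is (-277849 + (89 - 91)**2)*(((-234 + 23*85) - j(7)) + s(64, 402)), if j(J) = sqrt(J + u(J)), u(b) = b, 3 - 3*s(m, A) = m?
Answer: -472521730 + 277845*sqrt(14) ≈ -4.7148e+8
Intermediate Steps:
s(m, A) = 1 - m/3
j(J) = sqrt(2)*sqrt(J) (j(J) = sqrt(J + J) = sqrt(2*J) = sqrt(2)*sqrt(J))
(-277849 + (89 - 91)**2)*(((-234 + 23*85) - j(7)) + s(64, 402)) = (-277849 + (89 - 91)**2)*(((-234 + 23*85) - sqrt(2)*sqrt(7)) + (1 - 1/3*64)) = (-277849 + (-2)**2)*(((-234 + 1955) - sqrt(14)) + (1 - 64/3)) = (-277849 + 4)*((1721 - sqrt(14)) - 61/3) = -277845*(5102/3 - sqrt(14)) = -472521730 + 277845*sqrt(14)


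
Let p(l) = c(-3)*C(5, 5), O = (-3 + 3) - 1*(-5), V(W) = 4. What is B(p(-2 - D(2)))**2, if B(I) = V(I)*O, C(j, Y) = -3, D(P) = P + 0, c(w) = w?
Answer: 400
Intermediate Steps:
O = 5 (O = 0 + 5 = 5)
D(P) = P
p(l) = 9 (p(l) = -3*(-3) = 9)
B(I) = 20 (B(I) = 4*5 = 20)
B(p(-2 - D(2)))**2 = 20**2 = 400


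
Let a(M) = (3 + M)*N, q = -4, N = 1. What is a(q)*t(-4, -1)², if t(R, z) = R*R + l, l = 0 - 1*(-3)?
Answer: -361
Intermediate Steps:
l = 3 (l = 0 + 3 = 3)
t(R, z) = 3 + R² (t(R, z) = R*R + 3 = R² + 3 = 3 + R²)
a(M) = 3 + M (a(M) = (3 + M)*1 = 3 + M)
a(q)*t(-4, -1)² = (3 - 4)*(3 + (-4)²)² = -(3 + 16)² = -1*19² = -1*361 = -361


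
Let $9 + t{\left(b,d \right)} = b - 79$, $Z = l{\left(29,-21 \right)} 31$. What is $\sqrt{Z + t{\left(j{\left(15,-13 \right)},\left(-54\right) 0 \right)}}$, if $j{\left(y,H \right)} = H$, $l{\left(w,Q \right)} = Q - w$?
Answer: $i \sqrt{1651} \approx 40.633 i$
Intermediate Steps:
$Z = -1550$ ($Z = \left(-21 - 29\right) 31 = \left(-50\right) 31 = -1550$)
$t{\left(b,d \right)} = -88 + b$ ($t{\left(b,d \right)} = -9 + \left(b - 79\right) = -9 + \left(-79 + b\right) = -88 + b$)
$\sqrt{Z + t{\left(j{\left(15,-13 \right)},\left(-54\right) 0 \right)}} = \sqrt{-1550 - 101} = \sqrt{-1651} = i \sqrt{1651}$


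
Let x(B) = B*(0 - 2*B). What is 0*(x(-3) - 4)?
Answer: 0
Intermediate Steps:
x(B) = -2*B² (x(B) = B*(-2*B) = -2*B²)
0*(x(-3) - 4) = 0*(-2*(-3)² - 4) = 0*(-2*9 - 4) = 0*(-18 - 4) = 0*(-22) = 0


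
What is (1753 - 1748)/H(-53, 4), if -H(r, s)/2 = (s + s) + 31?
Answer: -5/78 ≈ -0.064103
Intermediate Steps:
H(r, s) = -62 - 4*s (H(r, s) = -2*((s + s) + 31) = -2*(2*s + 31) = -2*(31 + 2*s) = -62 - 4*s)
(1753 - 1748)/H(-53, 4) = (1753 - 1748)/(-62 - 4*4) = 5/(-62 - 16) = 5/(-78) = 5*(-1/78) = -5/78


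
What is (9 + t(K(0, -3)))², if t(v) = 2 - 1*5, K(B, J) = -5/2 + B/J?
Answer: 36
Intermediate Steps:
K(B, J) = -5/2 + B/J (K(B, J) = -5*½ + B/J = -5/2 + B/J)
t(v) = -3 (t(v) = 2 - 5 = -3)
(9 + t(K(0, -3)))² = (9 - 3)² = 6² = 36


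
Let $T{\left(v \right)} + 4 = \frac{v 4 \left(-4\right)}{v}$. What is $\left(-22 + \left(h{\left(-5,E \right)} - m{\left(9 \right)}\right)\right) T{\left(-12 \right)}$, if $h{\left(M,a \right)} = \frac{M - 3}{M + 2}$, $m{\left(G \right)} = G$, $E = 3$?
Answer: $\frac{1700}{3} \approx 566.67$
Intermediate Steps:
$h{\left(M,a \right)} = \frac{-3 + M}{2 + M}$
$T{\left(v \right)} = -20$ ($T{\left(v \right)} = -4 + \frac{v 4 \left(-4\right)}{v} = -4 + \frac{4 v \left(-4\right)}{v} = -4 + \frac{\left(-16\right) v}{v} = -4 - 16 = -20$)
$\left(-22 + \left(h{\left(-5,E \right)} - m{\left(9 \right)}\right)\right) T{\left(-12 \right)} = \left(-22 - \left(9 - \frac{-3 - 5}{2 - 5}\right)\right) \left(-20\right) = \left(-22 - \left(9 - \frac{1}{-3} \left(-8\right)\right)\right) \left(-20\right) = \left(-22 - \frac{19}{3}\right) \left(-20\right) = \left(- \frac{85}{3}\right) \left(-20\right) = \frac{1700}{3}$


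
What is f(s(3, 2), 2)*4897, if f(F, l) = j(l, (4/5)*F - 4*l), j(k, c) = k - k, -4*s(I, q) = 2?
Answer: 0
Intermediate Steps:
s(I, q) = -1/2 (s(I, q) = -1/4*2 = -1/2)
j(k, c) = 0
f(F, l) = 0
f(s(3, 2), 2)*4897 = 0*4897 = 0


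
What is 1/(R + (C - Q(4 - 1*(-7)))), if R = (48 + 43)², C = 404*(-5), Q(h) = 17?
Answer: 1/6244 ≈ 0.00016015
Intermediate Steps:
C = -2020
R = 8281 (R = 91² = 8281)
1/(R + (C - Q(4 - 1*(-7)))) = 1/(8281 + (-2020 - 1*17)) = 1/(8281 + (-2020 - 17)) = 1/(8281 - 2037) = 1/6244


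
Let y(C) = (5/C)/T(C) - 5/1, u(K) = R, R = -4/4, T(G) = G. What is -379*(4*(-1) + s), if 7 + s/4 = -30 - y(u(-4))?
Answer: 57608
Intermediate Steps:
R = -1 (R = -4*¼ = -1)
u(K) = -1
y(C) = -5 + 5/C² (y(C) = (5/C)/C - 5/1 = 5/C² - 5*1 = 5/C² - 5 = -5 + 5/C²)
s = -148 (s = -28 + 4*(-30 - (-5 + 5/(-1)²)) = -28 + 4*(-30 - (-5 + 5*1)) = -28 + 4*(-30 - (-5 + 5)) = -28 + 4*(-30 - 1*0) = -28 + 4*(-30 + 0) = -28 + 4*(-30) = -28 - 120 = -148)
-379*(4*(-1) + s) = -379*(4*(-1) - 148) = -379*(-4 - 148) = -379*(-152) = 57608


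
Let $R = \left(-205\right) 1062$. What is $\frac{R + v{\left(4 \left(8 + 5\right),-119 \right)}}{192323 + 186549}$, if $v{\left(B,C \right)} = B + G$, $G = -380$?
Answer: $- \frac{109019}{189436} \approx -0.57549$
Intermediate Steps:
$v{\left(B,C \right)} = -380 + B$ ($v{\left(B,C \right)} = B - 380 = -380 + B$)
$R = -217710$
$\frac{R + v{\left(4 \left(8 + 5\right),-119 \right)}}{192323 + 186549} = \frac{-217710 - \left(380 - 4 \left(8 + 5\right)\right)}{192323 + 186549} = \frac{-217710 + \left(-380 + 4 \cdot 13\right)}{378872} = \left(-217710 + \left(-380 + 52\right)\right) \frac{1}{378872} = \left(-217710 - 328\right) \frac{1}{378872} = \left(-218038\right) \frac{1}{378872} = - \frac{109019}{189436}$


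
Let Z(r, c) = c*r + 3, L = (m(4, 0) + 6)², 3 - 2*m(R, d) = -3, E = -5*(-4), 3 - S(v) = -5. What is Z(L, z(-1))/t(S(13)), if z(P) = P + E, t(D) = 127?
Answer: 1542/127 ≈ 12.142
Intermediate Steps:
S(v) = 8 (S(v) = 3 - 1*(-5) = 3 + 5 = 8)
E = 20
m(R, d) = 3 (m(R, d) = 3/2 - ½*(-3) = 3/2 + 3/2 = 3)
L = 81 (L = (3 + 6)² = 9² = 81)
z(P) = 20 + P (z(P) = P + 20 = 20 + P)
Z(r, c) = 3 + c*r
Z(L, z(-1))/t(S(13)) = (3 + (20 - 1)*81)/127 = (3 + 19*81)*(1/127) = (3 + 1539)*(1/127) = 1542*(1/127) = 1542/127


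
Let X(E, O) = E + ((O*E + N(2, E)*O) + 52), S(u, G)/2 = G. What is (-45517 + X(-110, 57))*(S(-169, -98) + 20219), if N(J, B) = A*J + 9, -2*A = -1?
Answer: -1026679325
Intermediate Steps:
A = ½ (A = -½*(-1) = ½ ≈ 0.50000)
N(J, B) = 9 + J/2 (N(J, B) = J/2 + 9 = 9 + J/2)
S(u, G) = 2*G
X(E, O) = 52 + E + 10*O + E*O (X(E, O) = E + ((O*E + (9 + (½)*2)*O) + 52) = E + ((E*O + (9 + 1)*O) + 52) = E + ((E*O + 10*O) + 52) = E + ((10*O + E*O) + 52) = E + (52 + 10*O + E*O) = 52 + E + 10*O + E*O)
(-45517 + X(-110, 57))*(S(-169, -98) + 20219) = (-45517 + (52 - 110 + 10*57 - 110*57))*(2*(-98) + 20219) = (-45517 + (52 - 110 + 570 - 6270))*(-196 + 20219) = (-45517 - 5758)*20023 = -51275*20023 = -1026679325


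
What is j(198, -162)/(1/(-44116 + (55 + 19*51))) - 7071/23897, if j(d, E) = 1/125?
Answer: -1030653399/2987125 ≈ -345.03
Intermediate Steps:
j(d, E) = 1/125
j(198, -162)/(1/(-44116 + (55 + 19*51))) - 7071/23897 = 1/(125*(1/(-44116 + (55 + 19*51)))) - 7071/23897 = 1/(125*(1/(-44116 + (55 + 969)))) - 7071*1/23897 = 1/(125*(1/(-44116 + 1024))) - 7071/23897 = 1/(125*(1/(-43092))) - 7071/23897 = 1/(125*(-1/43092)) - 7071/23897 = (1/125)*(-43092) - 7071/23897 = -43092/125 - 7071/23897 = -1030653399/2987125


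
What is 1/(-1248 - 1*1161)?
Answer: -1/2409 ≈ -0.00041511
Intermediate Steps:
1/(-1248 - 1*1161) = 1/(-1248 - 1161) = 1/(-2409) = -1/2409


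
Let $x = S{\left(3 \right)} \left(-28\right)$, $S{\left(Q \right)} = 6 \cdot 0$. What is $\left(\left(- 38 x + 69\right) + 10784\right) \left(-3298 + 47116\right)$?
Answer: $475556754$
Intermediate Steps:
$S{\left(Q \right)} = 0$
$x = 0$ ($x = 0 \left(-28\right) = 0$)
$\left(\left(- 38 x + 69\right) + 10784\right) \left(-3298 + 47116\right) = \left(\left(\left(-38\right) 0 + 69\right) + 10784\right) \left(-3298 + 47116\right) = \left(\left(0 + 69\right) + 10784\right) 43818 = \left(69 + 10784\right) 43818 = 10853 \cdot 43818 = 475556754$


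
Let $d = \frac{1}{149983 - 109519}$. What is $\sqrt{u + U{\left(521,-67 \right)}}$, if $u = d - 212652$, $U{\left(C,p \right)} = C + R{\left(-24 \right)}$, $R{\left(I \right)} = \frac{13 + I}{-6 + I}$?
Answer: $\frac{i \sqrt{60300168972055}}{16860} \approx 460.58 i$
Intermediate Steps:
$R{\left(I \right)} = \frac{13 + I}{-6 + I}$
$U{\left(C,p \right)} = \frac{11}{30} + C$ ($U{\left(C,p \right)} = C + \frac{13 - 24}{-6 - 24} = C + \frac{1}{-30} \left(-11\right) = C - - \frac{11}{30} = C + \frac{11}{30} = \frac{11}{30} + C$)
$d = \frac{1}{40464} \approx 2.4713 \cdot 10^{-5}$
$u = - \frac{8604750527}{40464}$ ($u = \frac{1}{40464} - 212652 = - \frac{8604750527}{40464} \approx -2.1265 \cdot 10^{5}$)
$\sqrt{u + U{\left(521,-67 \right)}} = \sqrt{- \frac{8604750527}{40464} + \left(\frac{11}{30} + 521\right)} = \sqrt{- \frac{8604750527}{40464} + \frac{15641}{30}} = \sqrt{- \frac{42918269731}{202320}} = \frac{i \sqrt{60300168972055}}{16860}$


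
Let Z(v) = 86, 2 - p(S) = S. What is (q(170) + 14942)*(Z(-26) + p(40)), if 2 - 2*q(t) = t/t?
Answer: 717240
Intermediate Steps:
q(t) = 1/2 (q(t) = 1 - t/(2*t) = 1 - 1/2*1 = 1 - 1/2 = 1/2)
p(S) = 2 - S
(q(170) + 14942)*(Z(-26) + p(40)) = (1/2 + 14942)*(86 + (2 - 1*40)) = 29885*(86 + (2 - 40))/2 = 29885*(86 - 38)/2 = (29885/2)*48 = 717240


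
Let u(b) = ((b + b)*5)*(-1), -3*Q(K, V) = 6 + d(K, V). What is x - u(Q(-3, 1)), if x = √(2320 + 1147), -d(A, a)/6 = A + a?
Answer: -60 + √3467 ≈ -1.1188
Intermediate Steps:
d(A, a) = -6*A - 6*a (d(A, a) = -6*(A + a) = -6*A - 6*a)
Q(K, V) = -2 + 2*K + 2*V (Q(K, V) = -(6 + (-6*K - 6*V))/3 = -(6 - 6*K - 6*V)/3 = -2 + 2*K + 2*V)
u(b) = -10*b (u(b) = ((2*b)*5)*(-1) = (10*b)*(-1) = -10*b)
x = √3467 ≈ 58.881
x - u(Q(-3, 1)) = √3467 - (-10)*(-2 + 2*(-3) + 2*1) = √3467 - (-10)*(-2 - 6 + 2) = √3467 - (-10)*(-6) = √3467 - 1*60 = √3467 - 60 = -60 + √3467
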